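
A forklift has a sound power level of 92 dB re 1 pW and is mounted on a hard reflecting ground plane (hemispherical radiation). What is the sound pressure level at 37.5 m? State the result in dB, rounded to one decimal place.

52.5 dB

Free-field hemispherical radiation: L_p = L_w − 10·log₁₀(2π·r²), r = 37.5 m.
2π·r² = 8836 m², 10·log₁₀ of that is 39.462 dB.
L_p = 92 − 39.462 = 52.54 dB.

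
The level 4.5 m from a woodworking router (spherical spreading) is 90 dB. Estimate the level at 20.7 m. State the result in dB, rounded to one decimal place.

76.7 dB

Spherical spreading from a point source gives a 20·log₁₀(r₂/r₁) drop.
L₂ = 90 − 20·log₁₀(20.7/4.5) = 90 − 13.255 = 76.74 dB.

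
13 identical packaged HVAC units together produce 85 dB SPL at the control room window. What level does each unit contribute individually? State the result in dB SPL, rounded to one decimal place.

73.9 dB SPL

Dividing the total intensity by 13 lowers the level by 10·log₁₀ 13 = 11.139 dB: L₁ = 85 − 11.139.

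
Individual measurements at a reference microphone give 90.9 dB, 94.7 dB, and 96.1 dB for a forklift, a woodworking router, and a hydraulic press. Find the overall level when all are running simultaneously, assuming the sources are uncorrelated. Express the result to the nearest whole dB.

99 dB

Incoherent sources combine by intensity addition: L_total = 10·log₁₀(Σ 10^(L_i/10)).
Σ 10^(L/10) = 10^(90.9/10) + 10^(94.7/10) + 10^(96.1/10) = 8.255e+09.
L_total = 10·log₁₀(8.255e+09) = 99.17 dB.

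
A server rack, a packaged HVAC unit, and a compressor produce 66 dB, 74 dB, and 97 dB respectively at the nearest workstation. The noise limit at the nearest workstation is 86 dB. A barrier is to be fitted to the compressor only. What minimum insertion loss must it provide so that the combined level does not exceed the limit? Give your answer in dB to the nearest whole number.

Everything except the compressor sums to 10^(66/10) + 10^(74/10) = 2.910e+07 in linear terms, 74.64 dB.
The limit corresponds to 10^(86/10) = 3.981e+08; subtracting the fixed part leaves 3.690e+08 for the compressor, i.e. 85.67 dB.
So the compressor must be reduced from 97 to 85.67 dB: IL = 11.33 dB.

11 dB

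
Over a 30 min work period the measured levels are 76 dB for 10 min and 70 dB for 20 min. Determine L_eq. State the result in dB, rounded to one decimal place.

73.0 dB

Weight each interval's intensity by its duration and average over T = 30 min:
Σ tᵢ·10^(Lᵢ/10) = 10·10^(76/10) + 20·10^(70/10) = 5.981e+08.
L_eq = 10·log₁₀(5.981e+08/30) = 73.00 dB.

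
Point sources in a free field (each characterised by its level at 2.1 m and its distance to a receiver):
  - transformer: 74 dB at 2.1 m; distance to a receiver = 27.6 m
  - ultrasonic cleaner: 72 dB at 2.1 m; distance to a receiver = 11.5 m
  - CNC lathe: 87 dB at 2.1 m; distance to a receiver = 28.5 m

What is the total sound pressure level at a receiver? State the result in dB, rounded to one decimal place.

65.3 dB

First find each source's level at the receiver (point-source: −20·log₁₀(r/r_ref)), then combine on an intensity basis.
transformer: 74 − 20·log₁₀(27.6/2.1) = 74 − 22.37 = 51.63 dB.
ultrasonic cleaner: 72 − 20·log₁₀(11.5/2.1) = 72 − 14.77 = 57.23 dB.
CNC lathe: 87 − 20·log₁₀(28.5/2.1) = 87 − 22.65 = 64.35 dB.
Σ 10^(L/10) = 3.395e+06 → L_total = 10·log₁₀(3.395e+06) = 65.31 dB.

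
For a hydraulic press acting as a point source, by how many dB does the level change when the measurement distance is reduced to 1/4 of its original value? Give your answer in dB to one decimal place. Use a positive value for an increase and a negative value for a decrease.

+12.0 dB

Point-source spreading: ΔL = −20·log₁₀(r₂/r₁).
ΔL = −20·log₁₀(0.25) = +12.04 dB.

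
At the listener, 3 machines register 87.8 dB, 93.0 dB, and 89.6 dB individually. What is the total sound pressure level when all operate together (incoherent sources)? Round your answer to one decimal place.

95.5 dB

Incoherent sources combine by intensity addition: L_total = 10·log₁₀(Σ 10^(L_i/10)).
Σ 10^(L/10) = 10^(87.8/10) + 10^(93.0/10) + 10^(89.6/10) = 3.510e+09.
L_total = 10·log₁₀(3.510e+09) = 95.45 dB.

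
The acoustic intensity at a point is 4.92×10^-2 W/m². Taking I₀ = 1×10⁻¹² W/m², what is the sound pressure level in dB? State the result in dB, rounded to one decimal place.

L = 10·log₁₀(I/I₀) = 10·log₁₀(4.92×10^-2/10⁻¹²) = 10·log₁₀(4.92×10^10).
L = 10·(0.6920 + 10) = 106.92 dB.

106.9 dB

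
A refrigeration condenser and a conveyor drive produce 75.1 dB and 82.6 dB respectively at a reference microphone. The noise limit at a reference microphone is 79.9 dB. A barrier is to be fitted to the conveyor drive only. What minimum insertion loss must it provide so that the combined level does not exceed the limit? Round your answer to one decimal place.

4.4 dB

Fixed contribution from the other source: Σ 10^(L/10) = 10^(75.1/10) = 3.236e+07 (75.10 dB).
The limit corresponds to 10^(79.9/10) = 9.772e+07; subtracting the fixed part leaves 6.536e+07 for the conveyor drive, i.e. 78.15 dB.
Required insertion loss = 82.6 − 78.15 = 4.45 dB.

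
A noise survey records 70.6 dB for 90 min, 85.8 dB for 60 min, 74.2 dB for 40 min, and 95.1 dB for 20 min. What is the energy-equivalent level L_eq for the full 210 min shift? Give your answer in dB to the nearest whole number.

The energy average is taken in the linear domain: L_eq = 10·log₁₀[(Σ tᵢ·10^(Lᵢ/10))/T], T = 210 min.
Σ tᵢ·10^(Lᵢ/10) = 90·10^(70.6/10) + 60·10^(85.8/10) + 40·10^(74.2/10) + 20·10^(95.1/10) = 8.962e+10.
L_eq = 10·log₁₀(8.962e+10/210) = 86.30 dB.

86 dB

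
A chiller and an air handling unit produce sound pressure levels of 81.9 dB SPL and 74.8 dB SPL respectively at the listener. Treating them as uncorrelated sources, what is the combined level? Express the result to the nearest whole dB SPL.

Incoherent sources combine by intensity addition: L_total = 10·log₁₀(Σ 10^(L_i/10)).
Σ 10^(L/10) = 10^(81.9/10) + 10^(74.8/10) = 1.851e+08.
L_total = 10·log₁₀(1.851e+08) = 82.67 dB SPL.

83 dB SPL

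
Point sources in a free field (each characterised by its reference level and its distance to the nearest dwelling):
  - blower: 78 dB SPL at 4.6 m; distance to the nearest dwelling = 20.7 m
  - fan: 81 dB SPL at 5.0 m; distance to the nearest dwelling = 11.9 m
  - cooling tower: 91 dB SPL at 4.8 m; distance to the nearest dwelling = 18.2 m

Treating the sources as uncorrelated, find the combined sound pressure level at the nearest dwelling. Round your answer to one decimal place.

First find each source's level at the receiver (point-source: −20·log₁₀(r/r_ref)), then combine on an intensity basis.
blower: 78 − 20·log₁₀(20.7/4.6) = 78 − 13.06 = 64.94 dB SPL.
fan: 81 − 20·log₁₀(11.9/5.0) = 81 − 7.53 = 73.47 dB SPL.
cooling tower: 91 − 20·log₁₀(18.2/4.8) = 91 − 11.58 = 79.42 dB SPL.
Σ 10^(L/10) = 1.129e+08 → L_total = 10·log₁₀(1.129e+08) = 80.53 dB SPL.

80.5 dB SPL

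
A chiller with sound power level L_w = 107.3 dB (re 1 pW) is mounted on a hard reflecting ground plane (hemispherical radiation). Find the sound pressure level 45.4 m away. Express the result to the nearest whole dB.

66 dB

Free-field hemispherical radiation: L_p = L_w − 10·log₁₀(2π·r²), r = 45.4 m.
2π·r² = 1.295e+04 m², 10·log₁₀ of that is 41.123 dB.
L_p = 107.3 − 41.123 = 66.18 dB.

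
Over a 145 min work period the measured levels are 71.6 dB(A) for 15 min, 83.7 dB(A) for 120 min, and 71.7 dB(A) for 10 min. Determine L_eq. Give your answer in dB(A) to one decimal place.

82.9 dB(A)

The energy average is taken in the linear domain: L_eq = 10·log₁₀[(Σ tᵢ·10^(Lᵢ/10))/T], T = 145 min.
Σ tᵢ·10^(Lᵢ/10) = 15·10^(71.6/10) + 120·10^(83.7/10) + 10·10^(71.7/10) = 2.850e+10.
L_eq = 10·log₁₀(2.850e+10/145) = 82.93 dB(A).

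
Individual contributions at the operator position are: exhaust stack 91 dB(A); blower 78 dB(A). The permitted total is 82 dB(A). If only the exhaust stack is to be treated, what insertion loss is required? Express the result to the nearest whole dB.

11 dB

Everything except the exhaust stack sums to 10^(78/10) = 6.310e+07 in linear terms, 78.00 dB(A).
The limit corresponds to 10^(82/10) = 1.585e+08; subtracting the fixed part leaves 9.539e+07 for the exhaust stack, i.e. 79.80 dB(A).
Required insertion loss = 91 − 79.80 = 11.20 dB.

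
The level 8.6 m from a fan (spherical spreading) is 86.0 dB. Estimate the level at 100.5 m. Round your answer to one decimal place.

64.6 dB

Point-source attenuation: ΔL = 20·log₁₀(r₂/r₁) = 20·log₁₀(100.5/8.6) = 21.353 dB.
L₂ = 86.0 − 20·log₁₀(100.5/8.6) = 86.0 − 21.353 = 64.65 dB.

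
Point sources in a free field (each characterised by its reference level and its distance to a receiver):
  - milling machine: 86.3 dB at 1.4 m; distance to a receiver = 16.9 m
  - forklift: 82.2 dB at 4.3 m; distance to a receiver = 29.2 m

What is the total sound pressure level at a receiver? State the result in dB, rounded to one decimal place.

68.1 dB

Propagate each source to the receiver with L = L_ref − 20·log₁₀(r/r_ref), then add intensities.
milling machine: 86.3 − 20·log₁₀(16.9/1.4) = 86.3 − 21.64 = 64.66 dB.
forklift: 82.2 − 20·log₁₀(29.2/4.3) = 82.2 − 16.64 = 65.56 dB.
Σ 10^(L/10) = 6.526e+06 → L_total = 10·log₁₀(6.526e+06) = 68.15 dB.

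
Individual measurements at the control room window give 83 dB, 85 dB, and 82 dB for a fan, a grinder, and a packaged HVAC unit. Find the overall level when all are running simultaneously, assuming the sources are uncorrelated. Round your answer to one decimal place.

88.3 dB

Incoherent sources combine by intensity addition: L_total = 10·log₁₀(Σ 10^(L_i/10)).
Σ 10^(L/10) = 10^(83/10) + 10^(85/10) + 10^(82/10) = 6.742e+08.
L_total = 10·log₁₀(6.742e+08) = 88.29 dB.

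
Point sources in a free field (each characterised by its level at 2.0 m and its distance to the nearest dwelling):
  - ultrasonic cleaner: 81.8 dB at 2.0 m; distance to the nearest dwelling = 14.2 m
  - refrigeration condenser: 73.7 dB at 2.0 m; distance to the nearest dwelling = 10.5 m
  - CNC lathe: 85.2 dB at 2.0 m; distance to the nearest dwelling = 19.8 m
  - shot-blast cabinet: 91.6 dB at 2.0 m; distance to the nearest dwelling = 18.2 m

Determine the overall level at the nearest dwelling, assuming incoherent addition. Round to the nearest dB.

74 dB

Propagate each source to the receiver with L = L_ref − 20·log₁₀(r/r_ref), then add intensities.
ultrasonic cleaner: 81.8 − 20·log₁₀(14.2/2.0) = 81.8 − 17.03 = 64.77 dB.
refrigeration condenser: 73.7 − 20·log₁₀(10.5/2.0) = 73.7 − 14.40 = 59.30 dB.
CNC lathe: 85.2 − 20·log₁₀(19.8/2.0) = 85.2 − 19.91 = 65.29 dB.
shot-blast cabinet: 91.6 − 20·log₁₀(18.2/2.0) = 91.6 − 19.18 = 72.42 dB.
Σ 10^(L/10) = 2.469e+07 → L_total = 10·log₁₀(2.469e+07) = 73.92 dB.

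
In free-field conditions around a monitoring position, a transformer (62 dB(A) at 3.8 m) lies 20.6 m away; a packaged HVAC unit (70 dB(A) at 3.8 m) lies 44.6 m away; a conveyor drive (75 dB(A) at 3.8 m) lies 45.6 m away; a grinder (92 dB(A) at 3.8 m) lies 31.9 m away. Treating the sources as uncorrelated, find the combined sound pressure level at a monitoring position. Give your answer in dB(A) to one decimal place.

73.6 dB(A)

Apply inverse-square spreading to bring every level to the receiver, then sum 10^(L/10).
transformer: 62 − 20·log₁₀(20.6/3.8) = 62 − 14.68 = 47.32 dB(A).
packaged HVAC unit: 70 − 20·log₁₀(44.6/3.8) = 70 − 21.39 = 48.61 dB(A).
conveyor drive: 75 − 20·log₁₀(45.6/3.8) = 75 − 21.58 = 53.42 dB(A).
grinder: 92 − 20·log₁₀(31.9/3.8) = 92 − 18.48 = 73.52 dB(A).
Σ 10^(L/10) = 2.284e+07 → L_total = 10·log₁₀(2.284e+07) = 73.59 dB(A).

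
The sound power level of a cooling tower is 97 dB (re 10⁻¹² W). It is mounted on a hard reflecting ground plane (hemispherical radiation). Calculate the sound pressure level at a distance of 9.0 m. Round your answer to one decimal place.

69.9 dB

The power spreads over a hemisphere of area 2π·r², so L_p = L_w − 10·log₁₀(2π·r²).
2π·r² = 508.9 m², 10·log₁₀ of that is 27.067 dB.
L_p = 97 − 27.067 = 69.93 dB.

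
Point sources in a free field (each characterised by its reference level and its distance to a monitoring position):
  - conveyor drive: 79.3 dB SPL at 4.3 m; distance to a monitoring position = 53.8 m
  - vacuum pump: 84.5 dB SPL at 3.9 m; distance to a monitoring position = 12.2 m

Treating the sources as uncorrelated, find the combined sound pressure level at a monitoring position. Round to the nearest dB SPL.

75 dB SPL

Apply inverse-square spreading to bring every level to the receiver, then sum 10^(L/10).
conveyor drive: 79.3 − 20·log₁₀(53.8/4.3) = 79.3 − 21.95 = 57.35 dB SPL.
vacuum pump: 84.5 − 20·log₁₀(12.2/3.9) = 84.5 − 9.91 = 74.59 dB SPL.
Σ 10^(L/10) = 2.934e+07 → L_total = 10·log₁₀(2.934e+07) = 74.68 dB SPL.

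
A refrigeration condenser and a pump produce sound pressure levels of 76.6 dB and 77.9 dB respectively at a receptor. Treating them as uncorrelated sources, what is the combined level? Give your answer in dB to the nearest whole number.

80 dB

For uncorrelated sources the intensities add, so convert each level to linear form, sum, and take 10·log₁₀ of the total.
Σ 10^(L/10) = 10^(76.6/10) + 10^(77.9/10) = 1.074e+08.
L_total = 10·log₁₀(1.074e+08) = 80.31 dB.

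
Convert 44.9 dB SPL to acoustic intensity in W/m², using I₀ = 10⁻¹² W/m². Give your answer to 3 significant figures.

L = 10·log₁₀(I/I₀) ⇒ I = I₀·10^(L/10) = 10⁻¹² × 10^4.49.

3.09e-08 W/m²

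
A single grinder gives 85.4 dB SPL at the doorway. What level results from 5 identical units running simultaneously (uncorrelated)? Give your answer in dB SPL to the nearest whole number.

92 dB SPL

L_total = L₁ + 10·log₁₀ N for N identical incoherent sources.
L_total = 85.4 + 10·log₁₀(5) = 85.4 + 6.990 = 92.39 dB SPL.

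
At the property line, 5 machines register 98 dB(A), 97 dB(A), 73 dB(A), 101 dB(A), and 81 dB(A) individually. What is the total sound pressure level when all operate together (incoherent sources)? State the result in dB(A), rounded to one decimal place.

Incoherent sources combine by intensity addition: L_total = 10·log₁₀(Σ 10^(L_i/10)).
Σ 10^(L/10) = 10^(98/10) + 10^(97/10) + 10^(73/10) + 10^(101/10) + 10^(81/10) = 2.406e+10.
L_total = 10·log₁₀(2.406e+10) = 103.81 dB(A).

103.8 dB(A)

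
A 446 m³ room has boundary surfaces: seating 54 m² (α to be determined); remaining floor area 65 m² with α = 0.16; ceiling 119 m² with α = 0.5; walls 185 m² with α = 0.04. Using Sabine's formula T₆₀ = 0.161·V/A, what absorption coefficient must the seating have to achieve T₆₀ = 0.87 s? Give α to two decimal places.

A = 0.161·V/T₆₀ = 0.161·446/0.87 = 82.54 m² sabins.
Absorption from the other surfaces = 65·0.16 + 119·0.5 + 185·0.04 = 77.30 m², so the seating must supply 5.24 m² over 54 m².
α = 5.24/54 = 0.097.

0.10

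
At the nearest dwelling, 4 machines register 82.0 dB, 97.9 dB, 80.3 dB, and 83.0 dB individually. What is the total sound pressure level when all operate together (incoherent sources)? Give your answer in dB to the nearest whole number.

98 dB

For uncorrelated sources the intensities add, so convert each level to linear form, sum, and take 10·log₁₀ of the total.
Σ 10^(L/10) = 10^(82.0/10) + 10^(97.9/10) + 10^(80.3/10) + 10^(83.0/10) = 6.631e+09.
L_total = 10·log₁₀(6.631e+09) = 98.22 dB.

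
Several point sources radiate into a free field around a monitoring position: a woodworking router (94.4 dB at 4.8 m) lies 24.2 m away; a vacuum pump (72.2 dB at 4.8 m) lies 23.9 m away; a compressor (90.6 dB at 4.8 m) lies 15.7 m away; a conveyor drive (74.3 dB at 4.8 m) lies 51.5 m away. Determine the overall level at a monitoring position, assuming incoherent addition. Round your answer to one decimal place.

83.4 dB

Apply inverse-square spreading to bring every level to the receiver, then sum 10^(L/10).
woodworking router: 94.4 − 20·log₁₀(24.2/4.8) = 94.4 − 14.05 = 80.35 dB.
vacuum pump: 72.2 − 20·log₁₀(23.9/4.8) = 72.2 − 13.94 = 58.26 dB.
compressor: 90.6 − 20·log₁₀(15.7/4.8) = 90.6 − 10.29 = 80.31 dB.
conveyor drive: 74.3 − 20·log₁₀(51.5/4.8) = 74.3 − 20.61 = 53.69 dB.
Σ 10^(L/10) = 2.166e+08 → L_total = 10·log₁₀(2.166e+08) = 83.36 dB.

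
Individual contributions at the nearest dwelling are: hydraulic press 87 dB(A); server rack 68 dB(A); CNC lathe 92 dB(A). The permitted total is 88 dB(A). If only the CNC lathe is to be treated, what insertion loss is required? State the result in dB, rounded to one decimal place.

The untreated sources together contribute 10^(87/10) + 10^(68/10) = 5.075e+08, i.e. 87.05 dB(A).
To meet 88 dB(A) overall, the treated CNC lathe may contribute at most 10^(88/10) − 5.075e+08 = 1.235e+08, i.e. 80.92 dB(A).
Required insertion loss = 92 − 80.92 = 11.08 dB.

11.1 dB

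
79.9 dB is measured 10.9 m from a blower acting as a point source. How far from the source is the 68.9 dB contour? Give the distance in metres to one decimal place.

The 11.0 dB drop corresponds to a distance ratio of 10^(11.0/20) for a point source.
r₂ = 10.9·10^((79.9−68.9)/20) = 10.9·10^(11.0/20) = 38.67 m.

38.7 m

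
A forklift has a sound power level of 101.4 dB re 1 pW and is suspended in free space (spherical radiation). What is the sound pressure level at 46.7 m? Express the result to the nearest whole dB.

Free-field spherical radiation: L_p = L_w − 10·log₁₀(4π·r²), r = 46.7 m.
4π·r² = 2.741e+04 m², 10·log₁₀ of that is 44.378 dB.
L_p = 101.4 − 44.378 = 57.02 dB.

57 dB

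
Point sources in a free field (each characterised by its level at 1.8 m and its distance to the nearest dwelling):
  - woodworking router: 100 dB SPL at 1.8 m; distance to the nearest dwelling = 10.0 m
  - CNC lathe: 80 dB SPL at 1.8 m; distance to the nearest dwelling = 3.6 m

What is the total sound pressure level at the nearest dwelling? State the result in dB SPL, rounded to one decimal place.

Apply inverse-square spreading to bring every level to the receiver, then sum 10^(L/10).
woodworking router: 100 − 20·log₁₀(10.0/1.8) = 100 − 14.89 = 85.11 dB SPL.
CNC lathe: 80 − 20·log₁₀(3.6/1.8) = 80 − 6.02 = 73.98 dB SPL.
Σ 10^(L/10) = 3.490e+08 → L_total = 10·log₁₀(3.490e+08) = 85.43 dB SPL.

85.4 dB SPL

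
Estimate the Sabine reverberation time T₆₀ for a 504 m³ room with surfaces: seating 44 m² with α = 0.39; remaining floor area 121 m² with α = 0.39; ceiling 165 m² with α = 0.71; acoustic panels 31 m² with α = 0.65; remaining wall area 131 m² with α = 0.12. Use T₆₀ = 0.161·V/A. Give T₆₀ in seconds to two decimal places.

Summing Sᵢαᵢ: 44·0.39 + 121·0.39 + 165·0.71 + 31·0.65 + 131·0.12 = 217.37 m².
T₆₀ = 0.161 × 504 / 217.37 = 0.373 s.

0.37 s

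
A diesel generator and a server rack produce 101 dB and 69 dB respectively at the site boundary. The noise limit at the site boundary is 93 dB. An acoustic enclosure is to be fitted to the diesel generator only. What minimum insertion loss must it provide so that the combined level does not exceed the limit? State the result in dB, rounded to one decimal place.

Everything except the diesel generator sums to 10^(69/10) = 7.943e+06 in linear terms, 69.00 dB.
To meet 93 dB overall, the treated diesel generator may contribute at most 10^(93/10) − 7.943e+06 = 1.987e+09, i.e. 92.98 dB.
Required insertion loss = 101 − 92.98 = 8.02 dB.

8.0 dB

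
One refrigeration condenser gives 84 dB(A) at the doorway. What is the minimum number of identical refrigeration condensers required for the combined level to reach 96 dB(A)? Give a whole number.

N identical sources give L₁ + 10·log₁₀ N, so require 10·log₁₀ N ≥ 96 − 84 = 12.0 dB.
N ≥ 10^(12.0/10) = 15.849, so N = 16.

16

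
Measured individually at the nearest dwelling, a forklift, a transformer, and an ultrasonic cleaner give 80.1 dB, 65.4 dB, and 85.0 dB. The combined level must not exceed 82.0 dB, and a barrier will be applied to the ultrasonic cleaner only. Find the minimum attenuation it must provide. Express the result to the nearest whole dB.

Fixed contribution from the other sources: Σ 10^(L/10) = 10^(80.1/10) + 10^(65.4/10) = 1.058e+08 (80.24 dB).
To meet 82.0 dB overall, the treated ultrasonic cleaner may contribute at most 10^(82.0/10) − 1.058e+08 = 5.269e+07, i.e. 77.22 dB.
So the ultrasonic cleaner must be reduced from 85.0 to 77.22 dB: IL = 7.78 dB.

8 dB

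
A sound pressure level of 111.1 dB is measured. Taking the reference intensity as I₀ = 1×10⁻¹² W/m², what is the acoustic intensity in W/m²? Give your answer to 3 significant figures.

0.129 W/m²

I = I₀·10^(L/10) = 10⁻¹² × 10^(111.1/10) = 10^(-0.890).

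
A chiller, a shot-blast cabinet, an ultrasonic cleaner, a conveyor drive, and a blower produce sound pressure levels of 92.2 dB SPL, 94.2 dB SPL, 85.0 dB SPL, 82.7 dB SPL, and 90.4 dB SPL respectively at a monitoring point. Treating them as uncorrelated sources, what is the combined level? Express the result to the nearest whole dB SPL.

98 dB SPL

Incoherent sources combine by intensity addition: L_total = 10·log₁₀(Σ 10^(L_i/10)).
Σ 10^(L/10) = 10^(92.2/10) + 10^(94.2/10) + 10^(85.0/10) + 10^(82.7/10) + 10^(90.4/10) = 5.889e+09.
L_total = 10·log₁₀(5.889e+09) = 97.70 dB SPL.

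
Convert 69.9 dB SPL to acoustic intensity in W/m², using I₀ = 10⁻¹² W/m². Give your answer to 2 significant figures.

I/I₀ = 10^(69.9/10) = 9.772e+06, so I = 9.772e+06 × 10⁻¹² W/m².

9.8e-06 W/m²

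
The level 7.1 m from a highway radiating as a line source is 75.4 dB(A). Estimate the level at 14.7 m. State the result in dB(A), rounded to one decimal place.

72.2 dB(A)

Cylindrical spreading from a line source gives a 10·log₁₀(r₂/r₁) drop.
L₂ = 75.4 − 10·log₁₀(14.7/7.1) = 75.4 − 3.161 = 72.24 dB(A).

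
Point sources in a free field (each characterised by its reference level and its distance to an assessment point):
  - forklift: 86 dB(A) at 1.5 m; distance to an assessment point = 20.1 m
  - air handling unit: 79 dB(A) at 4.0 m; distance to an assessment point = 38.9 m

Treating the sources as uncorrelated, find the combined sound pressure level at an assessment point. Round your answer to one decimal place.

Propagate each source to the receiver with L = L_ref − 20·log₁₀(r/r_ref), then add intensities.
forklift: 86 − 20·log₁₀(20.1/1.5) = 86 − 22.54 = 63.46 dB(A).
air handling unit: 79 − 20·log₁₀(38.9/4.0) = 79 − 19.76 = 59.24 dB(A).
Σ 10^(L/10) = 3.057e+06 → L_total = 10·log₁₀(3.057e+06) = 64.85 dB(A).

64.9 dB(A)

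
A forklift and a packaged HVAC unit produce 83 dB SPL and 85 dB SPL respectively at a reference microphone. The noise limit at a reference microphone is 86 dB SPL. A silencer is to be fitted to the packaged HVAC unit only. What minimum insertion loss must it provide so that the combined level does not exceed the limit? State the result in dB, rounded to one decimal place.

Fixed contribution from the other source: Σ 10^(L/10) = 10^(83/10) = 1.995e+08 (83.00 dB SPL).
The limit corresponds to 10^(86/10) = 3.981e+08; subtracting the fixed part leaves 1.986e+08 for the packaged HVAC unit, i.e. 82.98 dB SPL.
So the packaged HVAC unit must be reduced from 85 to 82.98 dB SPL: IL = 2.02 dB.

2.0 dB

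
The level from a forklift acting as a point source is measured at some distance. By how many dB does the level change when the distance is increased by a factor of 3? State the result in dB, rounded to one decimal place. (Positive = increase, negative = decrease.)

-9.5 dB

With spherical spreading the level changes by −20·log₁₀(r₂/r₁).
ΔL = −20·log₁₀(3) = -9.54 dB.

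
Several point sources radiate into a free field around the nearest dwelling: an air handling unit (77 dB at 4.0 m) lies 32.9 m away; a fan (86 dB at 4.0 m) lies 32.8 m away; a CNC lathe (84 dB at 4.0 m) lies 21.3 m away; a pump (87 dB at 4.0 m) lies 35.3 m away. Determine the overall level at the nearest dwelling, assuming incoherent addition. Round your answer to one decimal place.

Apply inverse-square spreading to bring every level to the receiver, then sum 10^(L/10).
air handling unit: 77 − 20·log₁₀(32.9/4.0) = 77 − 18.30 = 58.70 dB.
fan: 86 − 20·log₁₀(32.8/4.0) = 86 − 18.28 = 67.72 dB.
CNC lathe: 84 − 20·log₁₀(21.3/4.0) = 84 − 14.53 = 69.47 dB.
pump: 87 − 20·log₁₀(35.3/4.0) = 87 − 18.91 = 68.09 dB.
Σ 10^(L/10) = 2.196e+07 → L_total = 10·log₁₀(2.196e+07) = 73.42 dB.

73.4 dB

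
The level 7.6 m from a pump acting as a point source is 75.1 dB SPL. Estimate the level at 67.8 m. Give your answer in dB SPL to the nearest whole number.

56 dB SPL

Point-source attenuation: ΔL = 20·log₁₀(r₂/r₁) = 20·log₁₀(67.8/7.6) = 19.008 dB.
L₂ = 75.1 − 20·log₁₀(67.8/7.6) = 75.1 − 19.008 = 56.09 dB SPL.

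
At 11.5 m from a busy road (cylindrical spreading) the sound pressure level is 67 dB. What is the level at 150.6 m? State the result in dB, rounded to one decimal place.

Cylindrical spreading from a line source gives a 10·log₁₀(r₂/r₁) drop.
L₂ = 67 − 10·log₁₀(150.6/11.5) = 67 − 11.171 = 55.83 dB.

55.8 dB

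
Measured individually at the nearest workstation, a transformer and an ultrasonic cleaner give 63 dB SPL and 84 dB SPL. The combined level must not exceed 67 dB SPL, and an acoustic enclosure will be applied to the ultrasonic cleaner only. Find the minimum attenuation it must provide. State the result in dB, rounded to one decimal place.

The untreated sources together contribute 10^(63/10) = 1.995e+06, i.e. 63.00 dB SPL.
To meet 67 dB SPL overall, the treated ultrasonic cleaner may contribute at most 10^(67/10) − 1.995e+06 = 3.017e+06, i.e. 64.80 dB SPL.
So the ultrasonic cleaner must be reduced from 84 to 64.80 dB SPL: IL = 19.20 dB.

19.2 dB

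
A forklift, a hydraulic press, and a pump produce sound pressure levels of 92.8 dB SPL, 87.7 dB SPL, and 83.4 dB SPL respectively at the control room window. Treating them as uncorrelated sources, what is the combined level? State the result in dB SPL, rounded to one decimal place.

94.3 dB SPL

Incoherent sources combine by intensity addition: L_total = 10·log₁₀(Σ 10^(L_i/10)).
Σ 10^(L/10) = 10^(92.8/10) + 10^(87.7/10) + 10^(83.4/10) = 2.713e+09.
L_total = 10·log₁₀(2.713e+09) = 94.33 dB SPL.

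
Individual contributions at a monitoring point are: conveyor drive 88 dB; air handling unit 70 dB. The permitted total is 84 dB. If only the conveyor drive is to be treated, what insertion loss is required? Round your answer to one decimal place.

4.2 dB

Fixed contribution from the other source: Σ 10^(L/10) = 10^(70/10) = 1.000e+07 (70.00 dB).
To meet 84 dB overall, the treated conveyor drive may contribute at most 10^(84/10) − 1.000e+07 = 2.412e+08, i.e. 83.82 dB.
Required insertion loss = 88 − 83.82 = 4.18 dB.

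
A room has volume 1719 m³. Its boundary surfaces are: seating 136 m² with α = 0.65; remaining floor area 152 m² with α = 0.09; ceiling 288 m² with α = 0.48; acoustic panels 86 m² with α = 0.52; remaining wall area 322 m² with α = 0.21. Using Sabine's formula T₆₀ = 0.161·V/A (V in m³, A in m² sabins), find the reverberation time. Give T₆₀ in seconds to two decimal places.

0.78 s

Summing Sᵢαᵢ: 136·0.65 + 152·0.09 + 288·0.48 + 86·0.52 + 322·0.21 = 352.66 m².
T₆₀ = 0.161·V/A = 0.161·1719/352.66 = 0.785 s.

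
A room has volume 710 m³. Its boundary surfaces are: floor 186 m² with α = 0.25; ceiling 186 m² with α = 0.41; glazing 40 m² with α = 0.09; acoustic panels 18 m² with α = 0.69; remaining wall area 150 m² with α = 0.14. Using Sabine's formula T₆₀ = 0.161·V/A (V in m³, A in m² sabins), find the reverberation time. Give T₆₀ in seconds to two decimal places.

0.72 s

A = Σ Sᵢαᵢ = 186·0.25 + 186·0.41 + 40·0.09 + 18·0.69 + 150·0.14 = 159.78 m².
T₆₀ = 0.161·V/A = 0.161·710/159.78 = 0.715 s.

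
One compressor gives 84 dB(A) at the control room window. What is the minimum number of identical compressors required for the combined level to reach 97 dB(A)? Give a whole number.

N identical sources give L₁ + 10·log₁₀ N, so require 10·log₁₀ N ≥ 97 − 84 = 13.0 dB.
N ≥ 10^(13.0/10) = 19.953, so N = 20.

20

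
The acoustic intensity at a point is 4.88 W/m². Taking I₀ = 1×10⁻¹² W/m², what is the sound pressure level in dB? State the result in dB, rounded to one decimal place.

I/I₀ = 4.88/10⁻¹² = 4.88×10^12, and L = 10·log₁₀(I/I₀).
L = 10·(0.6884 + 12) = 126.88 dB.

126.9 dB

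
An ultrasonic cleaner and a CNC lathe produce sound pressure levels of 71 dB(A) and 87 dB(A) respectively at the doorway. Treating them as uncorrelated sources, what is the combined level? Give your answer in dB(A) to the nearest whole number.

Incoherent sources combine by intensity addition: L_total = 10·log₁₀(Σ 10^(L_i/10)).
Σ 10^(L/10) = 10^(71/10) + 10^(87/10) = 5.138e+08.
L_total = 10·log₁₀(5.138e+08) = 87.11 dB(A).

87 dB(A)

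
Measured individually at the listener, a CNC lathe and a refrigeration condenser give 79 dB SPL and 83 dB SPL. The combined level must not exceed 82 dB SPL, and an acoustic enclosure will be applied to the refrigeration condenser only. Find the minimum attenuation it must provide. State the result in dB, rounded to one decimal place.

Everything except the refrigeration condenser sums to 10^(79/10) = 7.943e+07 in linear terms, 79.00 dB SPL.
The limit corresponds to 10^(82/10) = 1.585e+08; subtracting the fixed part leaves 7.906e+07 for the refrigeration condenser, i.e. 78.98 dB SPL.
So the refrigeration condenser must be reduced from 83 to 78.98 dB SPL: IL = 4.02 dB.

4.0 dB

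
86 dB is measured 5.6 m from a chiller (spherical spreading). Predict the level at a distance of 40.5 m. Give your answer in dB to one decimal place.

Point-source attenuation: ΔL = 20·log₁₀(r₂/r₁) = 20·log₁₀(40.5/5.6) = 17.185 dB.
L₂ = 86 − 20·log₁₀(40.5/5.6) = 86 − 17.185 = 68.81 dB.

68.8 dB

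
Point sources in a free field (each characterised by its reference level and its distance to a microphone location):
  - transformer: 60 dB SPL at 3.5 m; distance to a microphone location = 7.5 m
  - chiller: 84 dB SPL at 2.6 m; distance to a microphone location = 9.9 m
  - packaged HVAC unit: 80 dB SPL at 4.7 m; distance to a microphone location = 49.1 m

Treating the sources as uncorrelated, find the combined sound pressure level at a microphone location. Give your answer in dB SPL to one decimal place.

Apply inverse-square spreading to bring every level to the receiver, then sum 10^(L/10).
transformer: 60 − 20·log₁₀(7.5/3.5) = 60 − 6.62 = 53.38 dB SPL.
chiller: 84 − 20·log₁₀(9.9/2.6) = 84 − 11.61 = 72.39 dB SPL.
packaged HVAC unit: 80 − 20·log₁₀(49.1/4.7) = 80 − 20.38 = 59.62 dB SPL.
Σ 10^(L/10) = 1.846e+07 → L_total = 10·log₁₀(1.846e+07) = 72.66 dB SPL.

72.7 dB SPL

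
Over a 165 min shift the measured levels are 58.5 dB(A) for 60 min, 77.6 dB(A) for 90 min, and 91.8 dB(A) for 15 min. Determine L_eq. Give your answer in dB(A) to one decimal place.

82.3 dB(A)

Weight each interval's intensity by its duration and average over T = 165 min:
Σ tᵢ·10^(Lᵢ/10) = 60·10^(58.5/10) + 90·10^(77.6/10) + 15·10^(91.8/10) = 2.792e+10.
L_eq = 10·log₁₀(2.792e+10/165) = 82.29 dB(A).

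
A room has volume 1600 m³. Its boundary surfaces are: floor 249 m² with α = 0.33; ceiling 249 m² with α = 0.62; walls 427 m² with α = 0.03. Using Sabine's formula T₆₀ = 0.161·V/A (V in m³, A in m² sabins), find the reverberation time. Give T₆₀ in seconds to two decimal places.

Summing Sᵢαᵢ: 249·0.33 + 249·0.62 + 427·0.03 = 249.36 m².
T₆₀ = 0.161 × 1600 / 249.36 = 1.033 s.

1.03 s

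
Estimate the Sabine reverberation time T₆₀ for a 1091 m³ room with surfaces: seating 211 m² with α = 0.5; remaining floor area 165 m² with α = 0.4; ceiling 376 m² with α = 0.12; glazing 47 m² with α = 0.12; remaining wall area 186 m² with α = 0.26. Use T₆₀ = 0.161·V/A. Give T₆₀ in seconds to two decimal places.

Summing Sᵢαᵢ: 211·0.5 + 165·0.4 + 376·0.12 + 47·0.12 + 186·0.26 = 270.62 m².
T₆₀ = 0.161·V/A = 0.161·1091/270.62 = 0.649 s.

0.65 s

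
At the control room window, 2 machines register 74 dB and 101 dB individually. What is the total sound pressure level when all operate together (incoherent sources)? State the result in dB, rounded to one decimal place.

For uncorrelated sources the intensities add, so convert each level to linear form, sum, and take 10·log₁₀ of the total.
Σ 10^(L/10) = 10^(74/10) + 10^(101/10) = 1.261e+10.
L_total = 10·log₁₀(1.261e+10) = 101.01 dB.

101.0 dB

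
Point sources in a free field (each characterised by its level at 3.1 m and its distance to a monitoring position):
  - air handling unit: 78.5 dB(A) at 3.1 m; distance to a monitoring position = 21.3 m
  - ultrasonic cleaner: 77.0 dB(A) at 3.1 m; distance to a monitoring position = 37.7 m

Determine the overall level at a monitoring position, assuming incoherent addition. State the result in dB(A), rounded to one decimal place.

Propagate each source to the receiver with L = L_ref − 20·log₁₀(r/r_ref), then add intensities.
air handling unit: 78.5 − 20·log₁₀(21.3/3.1) = 78.5 − 16.74 = 61.76 dB(A).
ultrasonic cleaner: 77.0 − 20·log₁₀(37.7/3.1) = 77.0 − 21.70 = 55.30 dB(A).
Σ 10^(L/10) = 1.838e+06 → L_total = 10·log₁₀(1.838e+06) = 62.64 dB(A).

62.6 dB(A)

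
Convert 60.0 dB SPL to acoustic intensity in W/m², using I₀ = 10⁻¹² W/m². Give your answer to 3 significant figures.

1.00e-06 W/m²

L = 10·log₁₀(I/I₀) ⇒ I = I₀·10^(L/10) = 10⁻¹² × 10^6.00.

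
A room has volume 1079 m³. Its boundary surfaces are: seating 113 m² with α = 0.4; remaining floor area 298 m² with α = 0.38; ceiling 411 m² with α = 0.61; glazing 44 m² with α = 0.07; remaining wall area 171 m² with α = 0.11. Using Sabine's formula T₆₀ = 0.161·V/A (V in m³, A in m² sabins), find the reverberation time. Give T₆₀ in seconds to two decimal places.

0.40 s

Total absorption A = 113·0.4 + 298·0.38 + 411·0.61 + 44·0.07 + 171·0.11 = 431.04 m² sabins.
T₆₀ = 0.161·V/A = 0.161·1079/431.04 = 0.403 s.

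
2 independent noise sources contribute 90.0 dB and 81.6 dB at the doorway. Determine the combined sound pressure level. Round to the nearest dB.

Incoherent sources combine by intensity addition: L_total = 10·log₁₀(Σ 10^(L_i/10)).
Σ 10^(L/10) = 10^(90.0/10) + 10^(81.6/10) = 1.145e+09.
L_total = 10·log₁₀(1.145e+09) = 90.59 dB.

91 dB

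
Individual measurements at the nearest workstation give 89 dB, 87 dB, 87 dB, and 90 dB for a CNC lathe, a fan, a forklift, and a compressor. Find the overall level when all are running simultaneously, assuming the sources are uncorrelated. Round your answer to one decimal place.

94.5 dB

Incoherent sources combine by intensity addition: L_total = 10·log₁₀(Σ 10^(L_i/10)).
Σ 10^(L/10) = 10^(89/10) + 10^(87/10) + 10^(87/10) + 10^(90/10) = 2.797e+09.
L_total = 10·log₁₀(2.797e+09) = 94.47 dB.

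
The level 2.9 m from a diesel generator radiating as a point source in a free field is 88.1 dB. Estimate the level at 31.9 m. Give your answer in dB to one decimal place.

67.3 dB

Spherical spreading from a point source gives a 20·log₁₀(r₂/r₁) drop.
L₂ = 88.1 − 20·log₁₀(31.9/2.9) = 88.1 − 20.828 = 67.27 dB.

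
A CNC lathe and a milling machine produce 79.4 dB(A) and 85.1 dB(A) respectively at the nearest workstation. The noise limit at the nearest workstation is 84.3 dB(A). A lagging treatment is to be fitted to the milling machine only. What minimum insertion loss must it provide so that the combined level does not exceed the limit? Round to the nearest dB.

Fixed contribution from the other source: Σ 10^(L/10) = 10^(79.4/10) = 8.710e+07 (79.40 dB(A)).
The limit corresponds to 10^(84.3/10) = 2.692e+08; subtracting the fixed part leaves 1.821e+08 for the milling machine, i.e. 82.60 dB(A).
Required insertion loss = 85.1 − 82.60 = 2.50 dB.

2 dB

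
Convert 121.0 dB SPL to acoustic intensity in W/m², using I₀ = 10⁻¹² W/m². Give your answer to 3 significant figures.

L = 10·log₁₀(I/I₀) ⇒ I = I₀·10^(L/10) = 10⁻¹² × 10^12.10.

1.26 W/m²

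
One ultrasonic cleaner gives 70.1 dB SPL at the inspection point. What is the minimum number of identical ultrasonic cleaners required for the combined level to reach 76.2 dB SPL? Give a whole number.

N identical sources give L₁ + 10·log₁₀ N, so require 10·log₁₀ N ≥ 76.2 − 70.1 = 6.1 dB.
N ≥ 10^(6.1/10) = 4.074, so N = 5.

5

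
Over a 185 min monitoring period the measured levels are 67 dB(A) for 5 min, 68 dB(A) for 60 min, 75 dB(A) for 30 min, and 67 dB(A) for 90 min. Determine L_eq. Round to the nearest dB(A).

The energy average is taken in the linear domain: L_eq = 10·log₁₀[(Σ tᵢ·10^(Lᵢ/10))/T], T = 185 min.
Σ tᵢ·10^(Lᵢ/10) = 5·10^(67/10) + 60·10^(68/10) + 30·10^(75/10) + 90·10^(67/10) = 1.803e+09.
L_eq = 10·log₁₀(1.803e+09/185) = 69.89 dB(A).

70 dB(A)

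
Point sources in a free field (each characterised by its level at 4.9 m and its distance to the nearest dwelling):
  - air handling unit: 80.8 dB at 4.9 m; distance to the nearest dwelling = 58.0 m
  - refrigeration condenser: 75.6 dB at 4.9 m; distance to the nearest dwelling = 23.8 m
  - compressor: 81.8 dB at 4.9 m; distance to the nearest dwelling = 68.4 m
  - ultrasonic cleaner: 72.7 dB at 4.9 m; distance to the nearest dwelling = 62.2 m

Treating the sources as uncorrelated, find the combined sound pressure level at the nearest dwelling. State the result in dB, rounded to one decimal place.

65.2 dB

Apply inverse-square spreading to bring every level to the receiver, then sum 10^(L/10).
air handling unit: 80.8 − 20·log₁₀(58.0/4.9) = 80.8 − 21.46 = 59.34 dB.
refrigeration condenser: 75.6 − 20·log₁₀(23.8/4.9) = 75.6 − 13.73 = 61.87 dB.
compressor: 81.8 − 20·log₁₀(68.4/4.9) = 81.8 − 22.90 = 58.90 dB.
ultrasonic cleaner: 72.7 − 20·log₁₀(62.2/4.9) = 72.7 − 22.07 = 50.63 dB.
Σ 10^(L/10) = 3.289e+06 → L_total = 10·log₁₀(3.289e+06) = 65.17 dB.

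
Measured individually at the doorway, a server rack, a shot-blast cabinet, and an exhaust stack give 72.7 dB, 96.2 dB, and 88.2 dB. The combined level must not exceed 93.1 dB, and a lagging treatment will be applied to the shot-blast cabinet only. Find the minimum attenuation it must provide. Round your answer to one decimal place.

4.9 dB

Fixed contribution from the other sources: Σ 10^(L/10) = 10^(72.7/10) + 10^(88.2/10) = 6.793e+08 (88.32 dB).
The limit corresponds to 10^(93.1/10) = 2.042e+09; subtracting the fixed part leaves 1.362e+09 for the shot-blast cabinet, i.e. 91.34 dB.
So the shot-blast cabinet must be reduced from 96.2 to 91.34 dB: IL = 4.86 dB.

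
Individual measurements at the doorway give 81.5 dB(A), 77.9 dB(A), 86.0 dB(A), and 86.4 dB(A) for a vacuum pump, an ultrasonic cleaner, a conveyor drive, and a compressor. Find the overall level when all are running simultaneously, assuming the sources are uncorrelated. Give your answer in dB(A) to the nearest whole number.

Incoherent sources combine by intensity addition: L_total = 10·log₁₀(Σ 10^(L_i/10)).
Σ 10^(L/10) = 10^(81.5/10) + 10^(77.9/10) + 10^(86.0/10) + 10^(86.4/10) = 1.038e+09.
L_total = 10·log₁₀(1.038e+09) = 90.16 dB(A).

90 dB(A)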